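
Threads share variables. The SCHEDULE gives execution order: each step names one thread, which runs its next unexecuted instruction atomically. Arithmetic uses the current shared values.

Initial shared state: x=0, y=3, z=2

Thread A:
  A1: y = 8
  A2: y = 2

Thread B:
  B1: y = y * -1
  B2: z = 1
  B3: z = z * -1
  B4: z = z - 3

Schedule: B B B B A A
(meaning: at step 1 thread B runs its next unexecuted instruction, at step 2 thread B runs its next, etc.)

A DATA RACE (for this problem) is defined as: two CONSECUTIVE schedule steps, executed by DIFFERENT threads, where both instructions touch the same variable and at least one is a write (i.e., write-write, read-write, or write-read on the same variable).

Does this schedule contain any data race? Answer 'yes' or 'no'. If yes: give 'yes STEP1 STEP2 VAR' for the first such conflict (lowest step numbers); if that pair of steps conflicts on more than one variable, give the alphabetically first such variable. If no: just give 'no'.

Steps 1,2: same thread (B). No race.
Steps 2,3: same thread (B). No race.
Steps 3,4: same thread (B). No race.
Steps 4,5: B(r=z,w=z) vs A(r=-,w=y). No conflict.
Steps 5,6: same thread (A). No race.

Answer: no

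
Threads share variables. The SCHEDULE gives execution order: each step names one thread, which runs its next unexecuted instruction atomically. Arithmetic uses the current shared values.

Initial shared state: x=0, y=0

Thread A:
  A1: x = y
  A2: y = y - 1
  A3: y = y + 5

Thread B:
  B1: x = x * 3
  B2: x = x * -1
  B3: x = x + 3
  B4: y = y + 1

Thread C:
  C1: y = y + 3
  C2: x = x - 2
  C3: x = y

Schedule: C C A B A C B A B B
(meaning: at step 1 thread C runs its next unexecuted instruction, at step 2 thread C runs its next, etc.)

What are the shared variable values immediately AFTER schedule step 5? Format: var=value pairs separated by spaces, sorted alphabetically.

Answer: x=9 y=2

Derivation:
Step 1: thread C executes C1 (y = y + 3). Shared: x=0 y=3. PCs: A@0 B@0 C@1
Step 2: thread C executes C2 (x = x - 2). Shared: x=-2 y=3. PCs: A@0 B@0 C@2
Step 3: thread A executes A1 (x = y). Shared: x=3 y=3. PCs: A@1 B@0 C@2
Step 4: thread B executes B1 (x = x * 3). Shared: x=9 y=3. PCs: A@1 B@1 C@2
Step 5: thread A executes A2 (y = y - 1). Shared: x=9 y=2. PCs: A@2 B@1 C@2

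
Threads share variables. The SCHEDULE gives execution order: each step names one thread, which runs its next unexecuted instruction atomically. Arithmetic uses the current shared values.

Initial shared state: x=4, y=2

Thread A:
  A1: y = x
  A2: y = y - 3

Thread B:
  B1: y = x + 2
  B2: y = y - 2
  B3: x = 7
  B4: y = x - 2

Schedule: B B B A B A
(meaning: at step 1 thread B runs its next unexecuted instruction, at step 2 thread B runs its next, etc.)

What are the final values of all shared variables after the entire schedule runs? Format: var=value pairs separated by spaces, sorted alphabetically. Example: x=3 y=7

Step 1: thread B executes B1 (y = x + 2). Shared: x=4 y=6. PCs: A@0 B@1
Step 2: thread B executes B2 (y = y - 2). Shared: x=4 y=4. PCs: A@0 B@2
Step 3: thread B executes B3 (x = 7). Shared: x=7 y=4. PCs: A@0 B@3
Step 4: thread A executes A1 (y = x). Shared: x=7 y=7. PCs: A@1 B@3
Step 5: thread B executes B4 (y = x - 2). Shared: x=7 y=5. PCs: A@1 B@4
Step 6: thread A executes A2 (y = y - 3). Shared: x=7 y=2. PCs: A@2 B@4

Answer: x=7 y=2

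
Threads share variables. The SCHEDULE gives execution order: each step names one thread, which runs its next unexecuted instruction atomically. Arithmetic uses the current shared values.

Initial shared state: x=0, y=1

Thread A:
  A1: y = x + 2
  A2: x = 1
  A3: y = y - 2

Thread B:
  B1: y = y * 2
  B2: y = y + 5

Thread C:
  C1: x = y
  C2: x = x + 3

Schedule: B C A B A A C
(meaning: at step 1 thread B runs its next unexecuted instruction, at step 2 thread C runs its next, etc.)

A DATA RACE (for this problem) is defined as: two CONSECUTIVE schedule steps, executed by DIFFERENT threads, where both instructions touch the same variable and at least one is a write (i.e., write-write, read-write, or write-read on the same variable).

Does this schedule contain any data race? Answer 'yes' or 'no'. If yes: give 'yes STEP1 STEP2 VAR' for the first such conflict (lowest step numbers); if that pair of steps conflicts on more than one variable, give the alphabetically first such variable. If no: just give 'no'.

Steps 1,2: B(y = y * 2) vs C(x = y). RACE on y (W-R).
Steps 2,3: C(x = y) vs A(y = x + 2). RACE on x (W-R), y (R-W). Multiple vars; alphabetically first is x.
Steps 3,4: A(y = x + 2) vs B(y = y + 5). RACE on y (W-W).
Steps 4,5: B(r=y,w=y) vs A(r=-,w=x). No conflict.
Steps 5,6: same thread (A). No race.
Steps 6,7: A(r=y,w=y) vs C(r=x,w=x). No conflict.
First conflict at steps 1,2.

Answer: yes 1 2 y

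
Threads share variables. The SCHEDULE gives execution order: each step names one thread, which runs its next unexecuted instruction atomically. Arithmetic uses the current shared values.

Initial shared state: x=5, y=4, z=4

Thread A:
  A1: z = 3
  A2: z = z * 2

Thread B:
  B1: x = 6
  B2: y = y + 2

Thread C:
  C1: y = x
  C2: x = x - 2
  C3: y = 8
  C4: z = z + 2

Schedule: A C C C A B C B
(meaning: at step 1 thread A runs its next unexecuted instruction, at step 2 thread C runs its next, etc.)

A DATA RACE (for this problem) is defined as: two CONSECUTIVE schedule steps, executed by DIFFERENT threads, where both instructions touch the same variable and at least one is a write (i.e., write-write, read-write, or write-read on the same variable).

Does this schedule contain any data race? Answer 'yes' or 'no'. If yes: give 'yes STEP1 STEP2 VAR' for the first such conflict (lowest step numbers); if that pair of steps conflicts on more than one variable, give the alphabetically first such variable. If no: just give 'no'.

Answer: no

Derivation:
Steps 1,2: A(r=-,w=z) vs C(r=x,w=y). No conflict.
Steps 2,3: same thread (C). No race.
Steps 3,4: same thread (C). No race.
Steps 4,5: C(r=-,w=y) vs A(r=z,w=z). No conflict.
Steps 5,6: A(r=z,w=z) vs B(r=-,w=x). No conflict.
Steps 6,7: B(r=-,w=x) vs C(r=z,w=z). No conflict.
Steps 7,8: C(r=z,w=z) vs B(r=y,w=y). No conflict.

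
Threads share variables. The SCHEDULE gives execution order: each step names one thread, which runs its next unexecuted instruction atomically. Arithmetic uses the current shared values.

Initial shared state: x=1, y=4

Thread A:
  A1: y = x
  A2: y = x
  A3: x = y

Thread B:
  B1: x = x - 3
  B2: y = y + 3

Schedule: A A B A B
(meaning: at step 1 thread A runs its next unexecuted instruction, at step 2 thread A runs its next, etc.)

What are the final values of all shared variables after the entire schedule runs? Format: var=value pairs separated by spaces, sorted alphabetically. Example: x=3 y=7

Answer: x=1 y=4

Derivation:
Step 1: thread A executes A1 (y = x). Shared: x=1 y=1. PCs: A@1 B@0
Step 2: thread A executes A2 (y = x). Shared: x=1 y=1. PCs: A@2 B@0
Step 3: thread B executes B1 (x = x - 3). Shared: x=-2 y=1. PCs: A@2 B@1
Step 4: thread A executes A3 (x = y). Shared: x=1 y=1. PCs: A@3 B@1
Step 5: thread B executes B2 (y = y + 3). Shared: x=1 y=4. PCs: A@3 B@2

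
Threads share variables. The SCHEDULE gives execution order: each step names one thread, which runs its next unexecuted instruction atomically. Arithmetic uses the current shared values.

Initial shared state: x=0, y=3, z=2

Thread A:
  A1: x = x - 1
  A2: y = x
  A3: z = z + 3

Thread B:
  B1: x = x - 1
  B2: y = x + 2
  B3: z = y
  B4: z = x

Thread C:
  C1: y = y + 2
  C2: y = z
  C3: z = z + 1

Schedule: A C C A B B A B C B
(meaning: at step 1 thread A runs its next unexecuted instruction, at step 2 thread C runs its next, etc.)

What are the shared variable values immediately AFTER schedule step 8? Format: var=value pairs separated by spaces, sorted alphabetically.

Step 1: thread A executes A1 (x = x - 1). Shared: x=-1 y=3 z=2. PCs: A@1 B@0 C@0
Step 2: thread C executes C1 (y = y + 2). Shared: x=-1 y=5 z=2. PCs: A@1 B@0 C@1
Step 3: thread C executes C2 (y = z). Shared: x=-1 y=2 z=2. PCs: A@1 B@0 C@2
Step 4: thread A executes A2 (y = x). Shared: x=-1 y=-1 z=2. PCs: A@2 B@0 C@2
Step 5: thread B executes B1 (x = x - 1). Shared: x=-2 y=-1 z=2. PCs: A@2 B@1 C@2
Step 6: thread B executes B2 (y = x + 2). Shared: x=-2 y=0 z=2. PCs: A@2 B@2 C@2
Step 7: thread A executes A3 (z = z + 3). Shared: x=-2 y=0 z=5. PCs: A@3 B@2 C@2
Step 8: thread B executes B3 (z = y). Shared: x=-2 y=0 z=0. PCs: A@3 B@3 C@2

Answer: x=-2 y=0 z=0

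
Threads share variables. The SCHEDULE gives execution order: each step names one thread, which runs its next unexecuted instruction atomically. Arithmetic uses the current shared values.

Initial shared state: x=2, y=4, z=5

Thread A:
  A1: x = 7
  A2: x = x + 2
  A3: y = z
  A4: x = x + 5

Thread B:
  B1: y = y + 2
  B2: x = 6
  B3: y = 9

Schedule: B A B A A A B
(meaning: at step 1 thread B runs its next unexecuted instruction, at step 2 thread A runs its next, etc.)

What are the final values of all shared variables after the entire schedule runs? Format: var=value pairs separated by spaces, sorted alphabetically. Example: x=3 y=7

Step 1: thread B executes B1 (y = y + 2). Shared: x=2 y=6 z=5. PCs: A@0 B@1
Step 2: thread A executes A1 (x = 7). Shared: x=7 y=6 z=5. PCs: A@1 B@1
Step 3: thread B executes B2 (x = 6). Shared: x=6 y=6 z=5. PCs: A@1 B@2
Step 4: thread A executes A2 (x = x + 2). Shared: x=8 y=6 z=5. PCs: A@2 B@2
Step 5: thread A executes A3 (y = z). Shared: x=8 y=5 z=5. PCs: A@3 B@2
Step 6: thread A executes A4 (x = x + 5). Shared: x=13 y=5 z=5. PCs: A@4 B@2
Step 7: thread B executes B3 (y = 9). Shared: x=13 y=9 z=5. PCs: A@4 B@3

Answer: x=13 y=9 z=5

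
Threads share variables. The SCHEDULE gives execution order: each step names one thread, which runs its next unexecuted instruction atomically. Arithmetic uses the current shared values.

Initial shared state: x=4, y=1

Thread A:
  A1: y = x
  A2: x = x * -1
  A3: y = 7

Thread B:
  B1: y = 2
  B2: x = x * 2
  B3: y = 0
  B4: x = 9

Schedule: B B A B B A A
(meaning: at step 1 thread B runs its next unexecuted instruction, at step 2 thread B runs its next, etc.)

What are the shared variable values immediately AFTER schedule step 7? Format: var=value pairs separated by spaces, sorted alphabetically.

Answer: x=-9 y=7

Derivation:
Step 1: thread B executes B1 (y = 2). Shared: x=4 y=2. PCs: A@0 B@1
Step 2: thread B executes B2 (x = x * 2). Shared: x=8 y=2. PCs: A@0 B@2
Step 3: thread A executes A1 (y = x). Shared: x=8 y=8. PCs: A@1 B@2
Step 4: thread B executes B3 (y = 0). Shared: x=8 y=0. PCs: A@1 B@3
Step 5: thread B executes B4 (x = 9). Shared: x=9 y=0. PCs: A@1 B@4
Step 6: thread A executes A2 (x = x * -1). Shared: x=-9 y=0. PCs: A@2 B@4
Step 7: thread A executes A3 (y = 7). Shared: x=-9 y=7. PCs: A@3 B@4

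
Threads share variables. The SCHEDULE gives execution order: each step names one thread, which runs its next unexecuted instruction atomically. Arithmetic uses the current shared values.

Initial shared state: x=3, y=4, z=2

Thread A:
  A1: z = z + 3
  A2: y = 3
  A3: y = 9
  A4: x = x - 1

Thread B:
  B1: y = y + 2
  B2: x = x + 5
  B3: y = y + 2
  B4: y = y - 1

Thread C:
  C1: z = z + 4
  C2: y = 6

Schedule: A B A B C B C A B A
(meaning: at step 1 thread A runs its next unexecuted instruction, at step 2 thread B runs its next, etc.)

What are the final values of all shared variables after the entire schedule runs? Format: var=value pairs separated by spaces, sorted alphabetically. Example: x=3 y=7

Answer: x=7 y=8 z=9

Derivation:
Step 1: thread A executes A1 (z = z + 3). Shared: x=3 y=4 z=5. PCs: A@1 B@0 C@0
Step 2: thread B executes B1 (y = y + 2). Shared: x=3 y=6 z=5. PCs: A@1 B@1 C@0
Step 3: thread A executes A2 (y = 3). Shared: x=3 y=3 z=5. PCs: A@2 B@1 C@0
Step 4: thread B executes B2 (x = x + 5). Shared: x=8 y=3 z=5. PCs: A@2 B@2 C@0
Step 5: thread C executes C1 (z = z + 4). Shared: x=8 y=3 z=9. PCs: A@2 B@2 C@1
Step 6: thread B executes B3 (y = y + 2). Shared: x=8 y=5 z=9. PCs: A@2 B@3 C@1
Step 7: thread C executes C2 (y = 6). Shared: x=8 y=6 z=9. PCs: A@2 B@3 C@2
Step 8: thread A executes A3 (y = 9). Shared: x=8 y=9 z=9. PCs: A@3 B@3 C@2
Step 9: thread B executes B4 (y = y - 1). Shared: x=8 y=8 z=9. PCs: A@3 B@4 C@2
Step 10: thread A executes A4 (x = x - 1). Shared: x=7 y=8 z=9. PCs: A@4 B@4 C@2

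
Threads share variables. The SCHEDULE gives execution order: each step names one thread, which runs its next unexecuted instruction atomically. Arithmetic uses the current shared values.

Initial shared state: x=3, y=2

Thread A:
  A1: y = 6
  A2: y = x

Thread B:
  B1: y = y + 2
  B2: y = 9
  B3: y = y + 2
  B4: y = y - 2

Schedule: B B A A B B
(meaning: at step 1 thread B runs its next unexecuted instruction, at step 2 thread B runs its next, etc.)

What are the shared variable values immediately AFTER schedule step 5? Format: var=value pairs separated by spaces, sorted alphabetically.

Answer: x=3 y=5

Derivation:
Step 1: thread B executes B1 (y = y + 2). Shared: x=3 y=4. PCs: A@0 B@1
Step 2: thread B executes B2 (y = 9). Shared: x=3 y=9. PCs: A@0 B@2
Step 3: thread A executes A1 (y = 6). Shared: x=3 y=6. PCs: A@1 B@2
Step 4: thread A executes A2 (y = x). Shared: x=3 y=3. PCs: A@2 B@2
Step 5: thread B executes B3 (y = y + 2). Shared: x=3 y=5. PCs: A@2 B@3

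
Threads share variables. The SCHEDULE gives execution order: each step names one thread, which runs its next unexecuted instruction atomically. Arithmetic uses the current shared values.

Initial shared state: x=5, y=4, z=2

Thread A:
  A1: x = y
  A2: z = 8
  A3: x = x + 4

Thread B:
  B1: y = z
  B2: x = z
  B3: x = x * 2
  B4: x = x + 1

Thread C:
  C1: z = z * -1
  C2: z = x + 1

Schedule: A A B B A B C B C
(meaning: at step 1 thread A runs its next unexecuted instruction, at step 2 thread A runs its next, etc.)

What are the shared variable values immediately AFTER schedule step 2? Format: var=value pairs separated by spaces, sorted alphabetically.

Answer: x=4 y=4 z=8

Derivation:
Step 1: thread A executes A1 (x = y). Shared: x=4 y=4 z=2. PCs: A@1 B@0 C@0
Step 2: thread A executes A2 (z = 8). Shared: x=4 y=4 z=8. PCs: A@2 B@0 C@0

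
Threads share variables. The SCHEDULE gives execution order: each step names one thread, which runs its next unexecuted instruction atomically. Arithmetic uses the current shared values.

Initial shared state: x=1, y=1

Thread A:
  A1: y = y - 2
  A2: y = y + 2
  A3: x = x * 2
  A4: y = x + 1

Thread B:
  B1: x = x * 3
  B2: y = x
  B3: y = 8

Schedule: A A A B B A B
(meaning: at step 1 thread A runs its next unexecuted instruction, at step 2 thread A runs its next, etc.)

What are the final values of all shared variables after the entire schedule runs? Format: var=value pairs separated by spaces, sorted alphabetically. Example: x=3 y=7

Answer: x=6 y=8

Derivation:
Step 1: thread A executes A1 (y = y - 2). Shared: x=1 y=-1. PCs: A@1 B@0
Step 2: thread A executes A2 (y = y + 2). Shared: x=1 y=1. PCs: A@2 B@0
Step 3: thread A executes A3 (x = x * 2). Shared: x=2 y=1. PCs: A@3 B@0
Step 4: thread B executes B1 (x = x * 3). Shared: x=6 y=1. PCs: A@3 B@1
Step 5: thread B executes B2 (y = x). Shared: x=6 y=6. PCs: A@3 B@2
Step 6: thread A executes A4 (y = x + 1). Shared: x=6 y=7. PCs: A@4 B@2
Step 7: thread B executes B3 (y = 8). Shared: x=6 y=8. PCs: A@4 B@3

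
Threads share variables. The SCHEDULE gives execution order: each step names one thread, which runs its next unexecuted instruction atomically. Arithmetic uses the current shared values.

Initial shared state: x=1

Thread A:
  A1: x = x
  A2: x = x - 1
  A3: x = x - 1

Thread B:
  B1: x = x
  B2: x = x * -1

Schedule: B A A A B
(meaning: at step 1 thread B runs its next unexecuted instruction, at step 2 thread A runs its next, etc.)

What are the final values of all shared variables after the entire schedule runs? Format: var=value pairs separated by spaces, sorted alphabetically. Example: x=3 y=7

Step 1: thread B executes B1 (x = x). Shared: x=1. PCs: A@0 B@1
Step 2: thread A executes A1 (x = x). Shared: x=1. PCs: A@1 B@1
Step 3: thread A executes A2 (x = x - 1). Shared: x=0. PCs: A@2 B@1
Step 4: thread A executes A3 (x = x - 1). Shared: x=-1. PCs: A@3 B@1
Step 5: thread B executes B2 (x = x * -1). Shared: x=1. PCs: A@3 B@2

Answer: x=1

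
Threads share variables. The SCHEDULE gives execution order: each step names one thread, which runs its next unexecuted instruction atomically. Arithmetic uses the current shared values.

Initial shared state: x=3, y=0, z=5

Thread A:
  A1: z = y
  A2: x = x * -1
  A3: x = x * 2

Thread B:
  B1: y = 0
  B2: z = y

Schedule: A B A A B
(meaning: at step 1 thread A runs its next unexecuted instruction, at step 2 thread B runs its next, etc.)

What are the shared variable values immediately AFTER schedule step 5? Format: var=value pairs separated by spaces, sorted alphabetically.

Answer: x=-6 y=0 z=0

Derivation:
Step 1: thread A executes A1 (z = y). Shared: x=3 y=0 z=0. PCs: A@1 B@0
Step 2: thread B executes B1 (y = 0). Shared: x=3 y=0 z=0. PCs: A@1 B@1
Step 3: thread A executes A2 (x = x * -1). Shared: x=-3 y=0 z=0. PCs: A@2 B@1
Step 4: thread A executes A3 (x = x * 2). Shared: x=-6 y=0 z=0. PCs: A@3 B@1
Step 5: thread B executes B2 (z = y). Shared: x=-6 y=0 z=0. PCs: A@3 B@2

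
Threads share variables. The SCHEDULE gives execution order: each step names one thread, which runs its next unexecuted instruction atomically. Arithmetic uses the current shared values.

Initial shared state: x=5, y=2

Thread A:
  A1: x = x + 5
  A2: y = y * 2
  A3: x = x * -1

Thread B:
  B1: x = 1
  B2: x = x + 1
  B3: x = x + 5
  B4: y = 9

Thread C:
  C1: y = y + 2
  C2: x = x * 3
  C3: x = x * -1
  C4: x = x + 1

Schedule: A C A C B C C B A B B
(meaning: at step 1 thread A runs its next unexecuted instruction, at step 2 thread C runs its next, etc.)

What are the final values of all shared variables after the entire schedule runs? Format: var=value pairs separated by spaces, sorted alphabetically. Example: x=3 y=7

Step 1: thread A executes A1 (x = x + 5). Shared: x=10 y=2. PCs: A@1 B@0 C@0
Step 2: thread C executes C1 (y = y + 2). Shared: x=10 y=4. PCs: A@1 B@0 C@1
Step 3: thread A executes A2 (y = y * 2). Shared: x=10 y=8. PCs: A@2 B@0 C@1
Step 4: thread C executes C2 (x = x * 3). Shared: x=30 y=8. PCs: A@2 B@0 C@2
Step 5: thread B executes B1 (x = 1). Shared: x=1 y=8. PCs: A@2 B@1 C@2
Step 6: thread C executes C3 (x = x * -1). Shared: x=-1 y=8. PCs: A@2 B@1 C@3
Step 7: thread C executes C4 (x = x + 1). Shared: x=0 y=8. PCs: A@2 B@1 C@4
Step 8: thread B executes B2 (x = x + 1). Shared: x=1 y=8. PCs: A@2 B@2 C@4
Step 9: thread A executes A3 (x = x * -1). Shared: x=-1 y=8. PCs: A@3 B@2 C@4
Step 10: thread B executes B3 (x = x + 5). Shared: x=4 y=8. PCs: A@3 B@3 C@4
Step 11: thread B executes B4 (y = 9). Shared: x=4 y=9. PCs: A@3 B@4 C@4

Answer: x=4 y=9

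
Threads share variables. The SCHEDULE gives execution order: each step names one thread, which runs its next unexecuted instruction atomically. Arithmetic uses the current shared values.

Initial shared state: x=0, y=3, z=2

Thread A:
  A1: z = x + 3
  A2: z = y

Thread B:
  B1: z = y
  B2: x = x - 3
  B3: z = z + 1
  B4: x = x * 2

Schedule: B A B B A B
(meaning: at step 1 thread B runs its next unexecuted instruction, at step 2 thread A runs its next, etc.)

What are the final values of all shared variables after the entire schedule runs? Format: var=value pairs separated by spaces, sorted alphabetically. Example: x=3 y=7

Answer: x=-6 y=3 z=3

Derivation:
Step 1: thread B executes B1 (z = y). Shared: x=0 y=3 z=3. PCs: A@0 B@1
Step 2: thread A executes A1 (z = x + 3). Shared: x=0 y=3 z=3. PCs: A@1 B@1
Step 3: thread B executes B2 (x = x - 3). Shared: x=-3 y=3 z=3. PCs: A@1 B@2
Step 4: thread B executes B3 (z = z + 1). Shared: x=-3 y=3 z=4. PCs: A@1 B@3
Step 5: thread A executes A2 (z = y). Shared: x=-3 y=3 z=3. PCs: A@2 B@3
Step 6: thread B executes B4 (x = x * 2). Shared: x=-6 y=3 z=3. PCs: A@2 B@4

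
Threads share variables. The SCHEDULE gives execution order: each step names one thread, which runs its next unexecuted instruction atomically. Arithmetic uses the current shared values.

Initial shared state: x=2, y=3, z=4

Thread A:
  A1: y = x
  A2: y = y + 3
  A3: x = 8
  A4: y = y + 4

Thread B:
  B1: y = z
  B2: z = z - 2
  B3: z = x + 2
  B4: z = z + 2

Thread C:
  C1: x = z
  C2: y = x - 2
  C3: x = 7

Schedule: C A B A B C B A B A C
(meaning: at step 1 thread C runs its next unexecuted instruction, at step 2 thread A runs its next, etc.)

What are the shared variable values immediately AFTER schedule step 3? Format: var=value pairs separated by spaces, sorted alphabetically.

Step 1: thread C executes C1 (x = z). Shared: x=4 y=3 z=4. PCs: A@0 B@0 C@1
Step 2: thread A executes A1 (y = x). Shared: x=4 y=4 z=4. PCs: A@1 B@0 C@1
Step 3: thread B executes B1 (y = z). Shared: x=4 y=4 z=4. PCs: A@1 B@1 C@1

Answer: x=4 y=4 z=4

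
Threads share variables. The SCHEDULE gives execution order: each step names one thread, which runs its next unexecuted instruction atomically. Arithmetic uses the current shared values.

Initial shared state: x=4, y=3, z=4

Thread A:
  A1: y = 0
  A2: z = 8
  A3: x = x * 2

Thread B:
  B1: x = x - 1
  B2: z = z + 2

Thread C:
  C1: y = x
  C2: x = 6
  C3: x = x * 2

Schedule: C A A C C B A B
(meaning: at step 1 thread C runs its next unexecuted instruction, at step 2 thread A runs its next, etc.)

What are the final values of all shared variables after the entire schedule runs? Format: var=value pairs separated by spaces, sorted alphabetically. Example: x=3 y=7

Answer: x=22 y=0 z=10

Derivation:
Step 1: thread C executes C1 (y = x). Shared: x=4 y=4 z=4. PCs: A@0 B@0 C@1
Step 2: thread A executes A1 (y = 0). Shared: x=4 y=0 z=4. PCs: A@1 B@0 C@1
Step 3: thread A executes A2 (z = 8). Shared: x=4 y=0 z=8. PCs: A@2 B@0 C@1
Step 4: thread C executes C2 (x = 6). Shared: x=6 y=0 z=8. PCs: A@2 B@0 C@2
Step 5: thread C executes C3 (x = x * 2). Shared: x=12 y=0 z=8. PCs: A@2 B@0 C@3
Step 6: thread B executes B1 (x = x - 1). Shared: x=11 y=0 z=8. PCs: A@2 B@1 C@3
Step 7: thread A executes A3 (x = x * 2). Shared: x=22 y=0 z=8. PCs: A@3 B@1 C@3
Step 8: thread B executes B2 (z = z + 2). Shared: x=22 y=0 z=10. PCs: A@3 B@2 C@3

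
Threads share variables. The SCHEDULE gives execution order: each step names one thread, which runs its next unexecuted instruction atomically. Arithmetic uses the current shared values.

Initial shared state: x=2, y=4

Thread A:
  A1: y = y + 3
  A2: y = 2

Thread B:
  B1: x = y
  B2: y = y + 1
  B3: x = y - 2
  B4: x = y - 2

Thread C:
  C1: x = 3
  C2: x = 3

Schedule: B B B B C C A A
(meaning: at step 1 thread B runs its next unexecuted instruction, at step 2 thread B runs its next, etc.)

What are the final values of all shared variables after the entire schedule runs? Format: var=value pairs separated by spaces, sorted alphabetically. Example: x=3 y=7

Step 1: thread B executes B1 (x = y). Shared: x=4 y=4. PCs: A@0 B@1 C@0
Step 2: thread B executes B2 (y = y + 1). Shared: x=4 y=5. PCs: A@0 B@2 C@0
Step 3: thread B executes B3 (x = y - 2). Shared: x=3 y=5. PCs: A@0 B@3 C@0
Step 4: thread B executes B4 (x = y - 2). Shared: x=3 y=5. PCs: A@0 B@4 C@0
Step 5: thread C executes C1 (x = 3). Shared: x=3 y=5. PCs: A@0 B@4 C@1
Step 6: thread C executes C2 (x = 3). Shared: x=3 y=5. PCs: A@0 B@4 C@2
Step 7: thread A executes A1 (y = y + 3). Shared: x=3 y=8. PCs: A@1 B@4 C@2
Step 8: thread A executes A2 (y = 2). Shared: x=3 y=2. PCs: A@2 B@4 C@2

Answer: x=3 y=2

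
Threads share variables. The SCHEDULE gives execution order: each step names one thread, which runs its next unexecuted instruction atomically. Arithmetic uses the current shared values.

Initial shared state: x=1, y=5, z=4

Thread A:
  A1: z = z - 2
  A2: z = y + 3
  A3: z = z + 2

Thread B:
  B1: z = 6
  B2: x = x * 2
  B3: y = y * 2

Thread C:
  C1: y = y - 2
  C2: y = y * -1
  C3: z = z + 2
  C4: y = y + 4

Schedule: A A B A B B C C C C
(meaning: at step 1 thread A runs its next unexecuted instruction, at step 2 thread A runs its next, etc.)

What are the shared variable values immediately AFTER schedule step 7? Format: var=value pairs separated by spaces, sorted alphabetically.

Step 1: thread A executes A1 (z = z - 2). Shared: x=1 y=5 z=2. PCs: A@1 B@0 C@0
Step 2: thread A executes A2 (z = y + 3). Shared: x=1 y=5 z=8. PCs: A@2 B@0 C@0
Step 3: thread B executes B1 (z = 6). Shared: x=1 y=5 z=6. PCs: A@2 B@1 C@0
Step 4: thread A executes A3 (z = z + 2). Shared: x=1 y=5 z=8. PCs: A@3 B@1 C@0
Step 5: thread B executes B2 (x = x * 2). Shared: x=2 y=5 z=8. PCs: A@3 B@2 C@0
Step 6: thread B executes B3 (y = y * 2). Shared: x=2 y=10 z=8. PCs: A@3 B@3 C@0
Step 7: thread C executes C1 (y = y - 2). Shared: x=2 y=8 z=8. PCs: A@3 B@3 C@1

Answer: x=2 y=8 z=8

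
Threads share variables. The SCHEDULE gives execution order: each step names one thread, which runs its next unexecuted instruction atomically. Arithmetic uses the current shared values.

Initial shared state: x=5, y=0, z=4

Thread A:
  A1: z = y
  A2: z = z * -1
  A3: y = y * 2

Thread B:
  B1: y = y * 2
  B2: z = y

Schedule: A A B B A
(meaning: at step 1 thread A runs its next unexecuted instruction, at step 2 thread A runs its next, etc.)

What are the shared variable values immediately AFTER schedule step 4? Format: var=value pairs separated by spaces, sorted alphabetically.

Answer: x=5 y=0 z=0

Derivation:
Step 1: thread A executes A1 (z = y). Shared: x=5 y=0 z=0. PCs: A@1 B@0
Step 2: thread A executes A2 (z = z * -1). Shared: x=5 y=0 z=0. PCs: A@2 B@0
Step 3: thread B executes B1 (y = y * 2). Shared: x=5 y=0 z=0. PCs: A@2 B@1
Step 4: thread B executes B2 (z = y). Shared: x=5 y=0 z=0. PCs: A@2 B@2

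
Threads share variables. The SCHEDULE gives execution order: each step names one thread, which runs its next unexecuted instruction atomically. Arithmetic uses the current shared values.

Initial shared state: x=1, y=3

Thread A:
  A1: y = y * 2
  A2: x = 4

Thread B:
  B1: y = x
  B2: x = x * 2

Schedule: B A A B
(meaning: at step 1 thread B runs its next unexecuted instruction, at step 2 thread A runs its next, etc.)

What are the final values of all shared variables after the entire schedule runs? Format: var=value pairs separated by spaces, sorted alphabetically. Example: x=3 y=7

Step 1: thread B executes B1 (y = x). Shared: x=1 y=1. PCs: A@0 B@1
Step 2: thread A executes A1 (y = y * 2). Shared: x=1 y=2. PCs: A@1 B@1
Step 3: thread A executes A2 (x = 4). Shared: x=4 y=2. PCs: A@2 B@1
Step 4: thread B executes B2 (x = x * 2). Shared: x=8 y=2. PCs: A@2 B@2

Answer: x=8 y=2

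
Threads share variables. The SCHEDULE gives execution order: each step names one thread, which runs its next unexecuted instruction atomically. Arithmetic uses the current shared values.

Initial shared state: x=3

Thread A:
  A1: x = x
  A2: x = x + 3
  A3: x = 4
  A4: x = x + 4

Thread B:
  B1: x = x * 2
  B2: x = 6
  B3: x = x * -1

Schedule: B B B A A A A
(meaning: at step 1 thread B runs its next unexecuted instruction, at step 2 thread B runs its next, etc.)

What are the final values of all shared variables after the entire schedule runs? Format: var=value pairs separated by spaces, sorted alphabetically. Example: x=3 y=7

Answer: x=8

Derivation:
Step 1: thread B executes B1 (x = x * 2). Shared: x=6. PCs: A@0 B@1
Step 2: thread B executes B2 (x = 6). Shared: x=6. PCs: A@0 B@2
Step 3: thread B executes B3 (x = x * -1). Shared: x=-6. PCs: A@0 B@3
Step 4: thread A executes A1 (x = x). Shared: x=-6. PCs: A@1 B@3
Step 5: thread A executes A2 (x = x + 3). Shared: x=-3. PCs: A@2 B@3
Step 6: thread A executes A3 (x = 4). Shared: x=4. PCs: A@3 B@3
Step 7: thread A executes A4 (x = x + 4). Shared: x=8. PCs: A@4 B@3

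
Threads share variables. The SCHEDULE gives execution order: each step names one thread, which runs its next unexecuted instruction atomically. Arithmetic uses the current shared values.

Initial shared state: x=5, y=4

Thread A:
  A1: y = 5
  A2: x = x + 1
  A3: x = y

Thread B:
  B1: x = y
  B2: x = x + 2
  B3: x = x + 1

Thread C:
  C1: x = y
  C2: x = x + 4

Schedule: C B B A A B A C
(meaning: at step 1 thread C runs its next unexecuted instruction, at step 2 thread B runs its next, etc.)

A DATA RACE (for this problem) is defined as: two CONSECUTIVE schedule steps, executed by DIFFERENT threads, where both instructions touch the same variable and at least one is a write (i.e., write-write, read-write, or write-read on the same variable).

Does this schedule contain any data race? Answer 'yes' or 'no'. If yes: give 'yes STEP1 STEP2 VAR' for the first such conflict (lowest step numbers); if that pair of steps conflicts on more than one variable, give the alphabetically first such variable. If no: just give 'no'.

Steps 1,2: C(x = y) vs B(x = y). RACE on x (W-W).
Steps 2,3: same thread (B). No race.
Steps 3,4: B(r=x,w=x) vs A(r=-,w=y). No conflict.
Steps 4,5: same thread (A). No race.
Steps 5,6: A(x = x + 1) vs B(x = x + 1). RACE on x (W-W).
Steps 6,7: B(x = x + 1) vs A(x = y). RACE on x (W-W).
Steps 7,8: A(x = y) vs C(x = x + 4). RACE on x (W-W).
First conflict at steps 1,2.

Answer: yes 1 2 x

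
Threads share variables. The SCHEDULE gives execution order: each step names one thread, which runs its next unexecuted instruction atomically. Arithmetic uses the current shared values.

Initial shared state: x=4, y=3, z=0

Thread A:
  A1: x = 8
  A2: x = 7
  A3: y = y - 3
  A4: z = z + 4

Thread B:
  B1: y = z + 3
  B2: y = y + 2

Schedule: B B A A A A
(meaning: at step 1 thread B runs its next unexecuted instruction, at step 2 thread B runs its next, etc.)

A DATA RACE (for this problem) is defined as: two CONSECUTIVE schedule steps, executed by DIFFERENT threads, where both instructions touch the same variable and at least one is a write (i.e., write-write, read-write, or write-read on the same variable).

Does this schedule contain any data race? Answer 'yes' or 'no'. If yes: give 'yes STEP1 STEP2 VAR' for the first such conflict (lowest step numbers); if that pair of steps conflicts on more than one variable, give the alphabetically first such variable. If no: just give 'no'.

Answer: no

Derivation:
Steps 1,2: same thread (B). No race.
Steps 2,3: B(r=y,w=y) vs A(r=-,w=x). No conflict.
Steps 3,4: same thread (A). No race.
Steps 4,5: same thread (A). No race.
Steps 5,6: same thread (A). No race.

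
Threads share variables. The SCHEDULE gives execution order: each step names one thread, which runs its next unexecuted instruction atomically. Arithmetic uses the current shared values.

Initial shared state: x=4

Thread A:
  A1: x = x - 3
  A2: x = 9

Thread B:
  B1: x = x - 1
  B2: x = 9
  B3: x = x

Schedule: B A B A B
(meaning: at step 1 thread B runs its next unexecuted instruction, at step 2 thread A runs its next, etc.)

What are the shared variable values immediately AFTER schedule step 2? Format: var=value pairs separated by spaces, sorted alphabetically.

Step 1: thread B executes B1 (x = x - 1). Shared: x=3. PCs: A@0 B@1
Step 2: thread A executes A1 (x = x - 3). Shared: x=0. PCs: A@1 B@1

Answer: x=0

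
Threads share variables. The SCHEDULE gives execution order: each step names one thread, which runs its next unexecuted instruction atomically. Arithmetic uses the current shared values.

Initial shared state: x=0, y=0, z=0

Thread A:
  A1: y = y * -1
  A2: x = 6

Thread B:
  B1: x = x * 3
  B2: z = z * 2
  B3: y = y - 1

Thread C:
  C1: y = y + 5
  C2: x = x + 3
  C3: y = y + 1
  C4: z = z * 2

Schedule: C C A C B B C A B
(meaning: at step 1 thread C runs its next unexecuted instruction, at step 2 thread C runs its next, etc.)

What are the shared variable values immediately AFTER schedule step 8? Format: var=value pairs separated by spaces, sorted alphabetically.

Answer: x=6 y=-4 z=0

Derivation:
Step 1: thread C executes C1 (y = y + 5). Shared: x=0 y=5 z=0. PCs: A@0 B@0 C@1
Step 2: thread C executes C2 (x = x + 3). Shared: x=3 y=5 z=0. PCs: A@0 B@0 C@2
Step 3: thread A executes A1 (y = y * -1). Shared: x=3 y=-5 z=0. PCs: A@1 B@0 C@2
Step 4: thread C executes C3 (y = y + 1). Shared: x=3 y=-4 z=0. PCs: A@1 B@0 C@3
Step 5: thread B executes B1 (x = x * 3). Shared: x=9 y=-4 z=0. PCs: A@1 B@1 C@3
Step 6: thread B executes B2 (z = z * 2). Shared: x=9 y=-4 z=0. PCs: A@1 B@2 C@3
Step 7: thread C executes C4 (z = z * 2). Shared: x=9 y=-4 z=0. PCs: A@1 B@2 C@4
Step 8: thread A executes A2 (x = 6). Shared: x=6 y=-4 z=0. PCs: A@2 B@2 C@4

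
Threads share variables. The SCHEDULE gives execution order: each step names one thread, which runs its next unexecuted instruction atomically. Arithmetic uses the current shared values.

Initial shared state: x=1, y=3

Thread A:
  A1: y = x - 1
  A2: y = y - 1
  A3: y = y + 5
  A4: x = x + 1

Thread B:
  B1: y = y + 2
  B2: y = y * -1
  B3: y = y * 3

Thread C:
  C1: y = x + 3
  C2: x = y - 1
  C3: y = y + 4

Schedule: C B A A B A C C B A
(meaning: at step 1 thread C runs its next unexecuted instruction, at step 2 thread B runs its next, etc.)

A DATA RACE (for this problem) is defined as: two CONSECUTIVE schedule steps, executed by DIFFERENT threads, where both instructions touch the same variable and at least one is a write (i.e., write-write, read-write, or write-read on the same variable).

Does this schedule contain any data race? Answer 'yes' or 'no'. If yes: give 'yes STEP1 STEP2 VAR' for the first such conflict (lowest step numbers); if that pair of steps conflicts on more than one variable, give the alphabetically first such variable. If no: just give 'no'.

Steps 1,2: C(y = x + 3) vs B(y = y + 2). RACE on y (W-W).
Steps 2,3: B(y = y + 2) vs A(y = x - 1). RACE on y (W-W).
Steps 3,4: same thread (A). No race.
Steps 4,5: A(y = y - 1) vs B(y = y * -1). RACE on y (W-W).
Steps 5,6: B(y = y * -1) vs A(y = y + 5). RACE on y (W-W).
Steps 6,7: A(y = y + 5) vs C(x = y - 1). RACE on y (W-R).
Steps 7,8: same thread (C). No race.
Steps 8,9: C(y = y + 4) vs B(y = y * 3). RACE on y (W-W).
Steps 9,10: B(r=y,w=y) vs A(r=x,w=x). No conflict.
First conflict at steps 1,2.

Answer: yes 1 2 y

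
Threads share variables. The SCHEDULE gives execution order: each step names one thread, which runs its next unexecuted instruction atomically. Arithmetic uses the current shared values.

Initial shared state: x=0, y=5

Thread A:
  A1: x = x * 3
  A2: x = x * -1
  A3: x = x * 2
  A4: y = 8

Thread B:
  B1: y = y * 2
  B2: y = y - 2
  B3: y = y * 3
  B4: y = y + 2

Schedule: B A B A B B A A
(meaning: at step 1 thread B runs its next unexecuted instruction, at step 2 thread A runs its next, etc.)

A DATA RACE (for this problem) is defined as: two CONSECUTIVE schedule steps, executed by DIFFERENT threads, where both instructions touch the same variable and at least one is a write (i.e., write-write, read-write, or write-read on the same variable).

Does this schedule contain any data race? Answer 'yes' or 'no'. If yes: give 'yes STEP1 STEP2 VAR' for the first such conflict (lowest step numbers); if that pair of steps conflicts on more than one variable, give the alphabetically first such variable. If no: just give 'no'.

Answer: no

Derivation:
Steps 1,2: B(r=y,w=y) vs A(r=x,w=x). No conflict.
Steps 2,3: A(r=x,w=x) vs B(r=y,w=y). No conflict.
Steps 3,4: B(r=y,w=y) vs A(r=x,w=x). No conflict.
Steps 4,5: A(r=x,w=x) vs B(r=y,w=y). No conflict.
Steps 5,6: same thread (B). No race.
Steps 6,7: B(r=y,w=y) vs A(r=x,w=x). No conflict.
Steps 7,8: same thread (A). No race.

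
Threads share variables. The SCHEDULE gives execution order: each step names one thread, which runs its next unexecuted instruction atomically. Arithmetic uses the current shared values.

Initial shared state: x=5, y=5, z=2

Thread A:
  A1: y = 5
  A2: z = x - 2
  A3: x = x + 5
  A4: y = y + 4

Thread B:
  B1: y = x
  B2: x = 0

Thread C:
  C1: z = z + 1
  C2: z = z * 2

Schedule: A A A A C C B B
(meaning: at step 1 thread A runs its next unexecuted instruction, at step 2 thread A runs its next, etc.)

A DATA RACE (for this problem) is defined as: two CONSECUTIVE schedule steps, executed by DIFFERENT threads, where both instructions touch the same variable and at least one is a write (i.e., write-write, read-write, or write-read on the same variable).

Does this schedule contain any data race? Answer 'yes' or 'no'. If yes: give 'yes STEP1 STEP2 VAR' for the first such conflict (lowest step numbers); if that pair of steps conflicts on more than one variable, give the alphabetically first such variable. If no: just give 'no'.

Answer: no

Derivation:
Steps 1,2: same thread (A). No race.
Steps 2,3: same thread (A). No race.
Steps 3,4: same thread (A). No race.
Steps 4,5: A(r=y,w=y) vs C(r=z,w=z). No conflict.
Steps 5,6: same thread (C). No race.
Steps 6,7: C(r=z,w=z) vs B(r=x,w=y). No conflict.
Steps 7,8: same thread (B). No race.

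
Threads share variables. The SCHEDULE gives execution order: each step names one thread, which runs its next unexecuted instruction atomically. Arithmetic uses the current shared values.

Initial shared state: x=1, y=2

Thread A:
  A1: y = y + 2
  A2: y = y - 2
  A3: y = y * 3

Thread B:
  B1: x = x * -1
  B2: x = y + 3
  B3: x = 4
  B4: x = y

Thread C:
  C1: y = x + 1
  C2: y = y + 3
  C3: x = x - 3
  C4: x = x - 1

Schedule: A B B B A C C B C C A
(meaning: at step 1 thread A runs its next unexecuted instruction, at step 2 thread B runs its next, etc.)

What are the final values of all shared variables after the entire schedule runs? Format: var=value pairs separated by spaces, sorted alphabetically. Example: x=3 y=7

Answer: x=4 y=24

Derivation:
Step 1: thread A executes A1 (y = y + 2). Shared: x=1 y=4. PCs: A@1 B@0 C@0
Step 2: thread B executes B1 (x = x * -1). Shared: x=-1 y=4. PCs: A@1 B@1 C@0
Step 3: thread B executes B2 (x = y + 3). Shared: x=7 y=4. PCs: A@1 B@2 C@0
Step 4: thread B executes B3 (x = 4). Shared: x=4 y=4. PCs: A@1 B@3 C@0
Step 5: thread A executes A2 (y = y - 2). Shared: x=4 y=2. PCs: A@2 B@3 C@0
Step 6: thread C executes C1 (y = x + 1). Shared: x=4 y=5. PCs: A@2 B@3 C@1
Step 7: thread C executes C2 (y = y + 3). Shared: x=4 y=8. PCs: A@2 B@3 C@2
Step 8: thread B executes B4 (x = y). Shared: x=8 y=8. PCs: A@2 B@4 C@2
Step 9: thread C executes C3 (x = x - 3). Shared: x=5 y=8. PCs: A@2 B@4 C@3
Step 10: thread C executes C4 (x = x - 1). Shared: x=4 y=8. PCs: A@2 B@4 C@4
Step 11: thread A executes A3 (y = y * 3). Shared: x=4 y=24. PCs: A@3 B@4 C@4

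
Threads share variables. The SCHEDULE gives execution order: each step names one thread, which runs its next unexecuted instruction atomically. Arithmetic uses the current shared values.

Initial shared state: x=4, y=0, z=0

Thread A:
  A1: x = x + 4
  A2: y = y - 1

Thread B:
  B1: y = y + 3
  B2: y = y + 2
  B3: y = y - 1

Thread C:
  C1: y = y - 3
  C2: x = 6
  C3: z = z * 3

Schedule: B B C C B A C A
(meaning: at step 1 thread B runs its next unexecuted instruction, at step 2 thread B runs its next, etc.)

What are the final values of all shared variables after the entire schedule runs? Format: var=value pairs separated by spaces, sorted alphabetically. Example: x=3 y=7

Answer: x=10 y=0 z=0

Derivation:
Step 1: thread B executes B1 (y = y + 3). Shared: x=4 y=3 z=0. PCs: A@0 B@1 C@0
Step 2: thread B executes B2 (y = y + 2). Shared: x=4 y=5 z=0. PCs: A@0 B@2 C@0
Step 3: thread C executes C1 (y = y - 3). Shared: x=4 y=2 z=0. PCs: A@0 B@2 C@1
Step 4: thread C executes C2 (x = 6). Shared: x=6 y=2 z=0. PCs: A@0 B@2 C@2
Step 5: thread B executes B3 (y = y - 1). Shared: x=6 y=1 z=0. PCs: A@0 B@3 C@2
Step 6: thread A executes A1 (x = x + 4). Shared: x=10 y=1 z=0. PCs: A@1 B@3 C@2
Step 7: thread C executes C3 (z = z * 3). Shared: x=10 y=1 z=0. PCs: A@1 B@3 C@3
Step 8: thread A executes A2 (y = y - 1). Shared: x=10 y=0 z=0. PCs: A@2 B@3 C@3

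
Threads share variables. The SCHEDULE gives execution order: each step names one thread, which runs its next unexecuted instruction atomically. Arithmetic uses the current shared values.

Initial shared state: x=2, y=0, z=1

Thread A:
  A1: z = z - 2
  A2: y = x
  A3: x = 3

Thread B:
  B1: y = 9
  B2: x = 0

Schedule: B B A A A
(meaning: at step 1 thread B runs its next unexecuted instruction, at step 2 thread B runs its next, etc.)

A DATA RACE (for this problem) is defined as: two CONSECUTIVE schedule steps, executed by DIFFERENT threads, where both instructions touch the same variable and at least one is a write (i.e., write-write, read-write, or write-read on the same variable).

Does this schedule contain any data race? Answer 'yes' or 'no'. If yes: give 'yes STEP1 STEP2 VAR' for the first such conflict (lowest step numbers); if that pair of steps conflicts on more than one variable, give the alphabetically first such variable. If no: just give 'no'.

Answer: no

Derivation:
Steps 1,2: same thread (B). No race.
Steps 2,3: B(r=-,w=x) vs A(r=z,w=z). No conflict.
Steps 3,4: same thread (A). No race.
Steps 4,5: same thread (A). No race.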